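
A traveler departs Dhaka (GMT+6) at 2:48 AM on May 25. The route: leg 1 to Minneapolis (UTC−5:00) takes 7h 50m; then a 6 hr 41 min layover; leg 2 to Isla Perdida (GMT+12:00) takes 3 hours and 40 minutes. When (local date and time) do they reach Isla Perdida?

Convert departure to UTC: 2:48 AM − 6:00 = 8:48 PM UTC on May 24.
Add 7 hours 50 minutes leg 1 → 4:38 AM UTC (May 25).
Add 6 hours 41 minutes layover in Minneapolis → 11:19 AM UTC.
Add 3 hours 40 minutes leg 2 → 2:59 PM UTC.
Isla Perdida is UTC+12:00, so local arrival = 2:59 PM + 12:00 = 2:59 AM on May 26.

2:59 AM on May 26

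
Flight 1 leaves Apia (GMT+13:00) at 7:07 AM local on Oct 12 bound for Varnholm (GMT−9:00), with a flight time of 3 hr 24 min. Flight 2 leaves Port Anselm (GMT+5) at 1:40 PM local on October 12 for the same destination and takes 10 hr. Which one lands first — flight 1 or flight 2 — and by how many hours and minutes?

the first, by 21 hours 9 minutes

Flight 1 in UTC: 7:07 AM − 13:00 = 6:07 PM on Oct 11.
+3 hours 24 minutes → arrive 9:31 PM UTC on Oct 11.
Flight 2 in UTC: 1:40 PM − 5:00 = 8:40 AM on Oct 12.
+10 hours → arrive 6:40 PM UTC on Oct 12.
Flight 1 lands earlier by 21 hours 9 minutes.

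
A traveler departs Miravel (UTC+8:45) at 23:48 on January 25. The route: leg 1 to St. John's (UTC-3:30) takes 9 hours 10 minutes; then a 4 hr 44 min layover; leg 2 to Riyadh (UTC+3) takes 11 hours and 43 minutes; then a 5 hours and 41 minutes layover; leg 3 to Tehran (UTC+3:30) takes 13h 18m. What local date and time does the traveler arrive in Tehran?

15:09 on Jan 27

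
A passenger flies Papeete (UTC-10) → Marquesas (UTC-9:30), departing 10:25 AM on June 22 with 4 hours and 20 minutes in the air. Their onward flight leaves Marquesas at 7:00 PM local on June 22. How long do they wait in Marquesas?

3 hours 45 minutes

Convert departure to UTC: 10:25 AM + 10:00 = 8:25 PM UTC on Jun 22.
Add 4 hours 20 minutes flight time → 12:45 AM UTC (Jun 23).
Marquesas is UTC−9:30, so local arrival = 12:45 AM − 9:30 = 3:15 PM on Jun 22.
Layover = 7:00 PM − 3:15 PM = 3 hours 45 minutes.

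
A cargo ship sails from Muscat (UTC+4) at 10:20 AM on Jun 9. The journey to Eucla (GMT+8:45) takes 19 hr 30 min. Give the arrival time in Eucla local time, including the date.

Convert departure to UTC: 10:20 AM − 4:00 = 6:20 AM UTC on Jun 9.
Add 19 hours 30 minutes travel time → 1:50 AM UTC (Jun 10).
Eucla is UTC+8:45, so local arrival = 1:50 AM + 8:45 = 10:35 AM on Jun 10.

10:35 AM on June 10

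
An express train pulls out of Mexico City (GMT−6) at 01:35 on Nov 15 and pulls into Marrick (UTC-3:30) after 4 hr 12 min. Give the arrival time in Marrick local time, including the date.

08:17 on Nov 15

Convert departure to UTC: 01:35 + 6:00 = 07:35 UTC on Nov 15.
Add 4 hours and 12 minutes travel time → 11:47 UTC.
Marrick is UTC−3:30, so local arrival = 11:47 − 3:30 = 08:17 on Nov 15.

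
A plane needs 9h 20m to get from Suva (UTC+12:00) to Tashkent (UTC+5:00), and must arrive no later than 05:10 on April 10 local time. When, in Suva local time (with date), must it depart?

02:50 on Apr 10

Target arrival in UTC: 05:10 − 5:00 = 00:10 on Apr 10.
Subtract 9 hours and 20 minutes → departure 14:50 UTC on Apr 9.
Suva is UTC+12:00: 14:50 + 12:00 = 02:50 on Apr 10.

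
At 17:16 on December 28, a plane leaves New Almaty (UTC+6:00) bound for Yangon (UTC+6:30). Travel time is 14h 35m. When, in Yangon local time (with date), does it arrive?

08:21 on Dec 29

Convert departure to UTC: 17:16 − 6:00 = 11:16 UTC on Dec 28.
Add 14 hours 35 minutes travel time → 01:51 UTC (Dec 29).
Yangon is UTC+6:30, so local arrival = 01:51 + 6:30 = 08:21 on Dec 29.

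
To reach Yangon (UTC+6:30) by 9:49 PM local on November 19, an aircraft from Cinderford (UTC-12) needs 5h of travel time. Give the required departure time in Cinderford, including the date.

Target arrival in UTC: 9:49 PM − 6:30 = 3:19 PM on Nov 19.
Subtract 5 hours → departure 10:19 AM UTC on Nov 19.
Cinderford is UTC−12:00: 10:19 AM − 12:00 = 10:19 PM on Nov 18.

10:19 PM on Nov 18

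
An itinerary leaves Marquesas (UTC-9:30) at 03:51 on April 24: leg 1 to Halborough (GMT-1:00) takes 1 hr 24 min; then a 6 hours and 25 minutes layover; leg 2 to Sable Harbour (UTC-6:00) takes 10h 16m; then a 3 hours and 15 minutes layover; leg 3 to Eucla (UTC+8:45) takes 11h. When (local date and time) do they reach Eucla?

06:26 on April 26

Convert departure to UTC: 03:51 + 9:30 = 13:21 UTC on Apr 24.
Add 1 hour and 24 minutes leg 1 → 14:45 UTC.
Add 6 hours 25 minutes layover in Halborough → 21:10 UTC.
Add 10 hours 16 minutes leg 2 → 07:26 UTC (Apr 25).
Add 3 hours 15 minutes layover in Sable Harbour → 10:41 UTC.
Add 11 hours leg 3 → 21:41 UTC.
Eucla is UTC+8:45, so local arrival = 21:41 + 8:45 = 06:26 on Apr 26.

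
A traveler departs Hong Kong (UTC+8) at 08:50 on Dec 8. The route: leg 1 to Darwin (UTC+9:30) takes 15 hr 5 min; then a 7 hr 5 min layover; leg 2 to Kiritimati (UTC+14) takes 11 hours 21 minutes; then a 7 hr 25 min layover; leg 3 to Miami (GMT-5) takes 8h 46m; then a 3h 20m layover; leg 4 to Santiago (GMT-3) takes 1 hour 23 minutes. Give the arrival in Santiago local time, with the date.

04:15 on December 10

Convert departure to UTC: 08:50 − 8:00 = 00:50 UTC on Dec 8.
Add 15 hours 5 minutes leg 1 → 15:55 UTC.
Add 7 hours 5 minutes layover in Darwin → 23:00 UTC.
Add 11 hours 21 minutes leg 2 → 10:21 UTC (Dec 9).
Add 7 hours 25 minutes layover in Kiritimati → 17:46 UTC.
Add 8 hours and 46 minutes leg 3 → 02:32 UTC (Dec 10).
Add 3 hours and 20 minutes layover in Miami → 05:52 UTC.
Add 1 hour and 23 minutes leg 4 → 07:15 UTC.
Santiago is UTC−3:00, so local arrival = 07:15 − 3:00 = 04:15 on Dec 10.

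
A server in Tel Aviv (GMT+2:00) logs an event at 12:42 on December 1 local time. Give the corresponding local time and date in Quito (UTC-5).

05:42 on Dec 1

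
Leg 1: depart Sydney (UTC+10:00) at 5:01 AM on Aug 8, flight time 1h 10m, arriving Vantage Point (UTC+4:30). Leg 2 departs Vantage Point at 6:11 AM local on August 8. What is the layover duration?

Convert departure to UTC: 5:01 AM − 10:00 = 7:01 PM UTC on Aug 7.
Add 1 hour and 10 minutes flight time → 8:11 PM UTC.
Vantage Point is UTC+4:30, so local arrival = 8:11 PM + 4:30 = 12:41 AM on Aug 8.
Layover = 6:11 AM − 12:41 AM = 5 hours 30 minutes.

5 hours 30 minutes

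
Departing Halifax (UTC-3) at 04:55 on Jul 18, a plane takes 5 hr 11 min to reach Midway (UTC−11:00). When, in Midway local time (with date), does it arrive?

02:06 on Jul 18

Convert departure to UTC: 04:55 + 3:00 = 07:55 UTC on Jul 18.
Add 5 hours and 11 minutes travel time → 13:06 UTC.
Midway is UTC−11:00, so local arrival = 13:06 − 11:00 = 02:06 on Jul 18.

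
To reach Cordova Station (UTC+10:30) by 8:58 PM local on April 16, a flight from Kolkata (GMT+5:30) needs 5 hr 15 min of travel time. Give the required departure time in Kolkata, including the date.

Target arrival in UTC: 8:58 PM − 10:30 = 10:28 AM on Apr 16.
Subtract 5 hours 15 minutes → departure 5:13 AM UTC on Apr 16.
Kolkata is UTC+5:30: 5:13 AM + 5:30 = 10:43 AM on Apr 16.

10:43 AM on Apr 16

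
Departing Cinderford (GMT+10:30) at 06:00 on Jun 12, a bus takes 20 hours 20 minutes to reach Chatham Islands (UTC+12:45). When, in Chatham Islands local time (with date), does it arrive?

04:35 on June 13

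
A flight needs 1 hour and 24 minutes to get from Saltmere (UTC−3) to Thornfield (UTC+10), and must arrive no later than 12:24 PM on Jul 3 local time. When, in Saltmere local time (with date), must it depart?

10:00 PM on July 2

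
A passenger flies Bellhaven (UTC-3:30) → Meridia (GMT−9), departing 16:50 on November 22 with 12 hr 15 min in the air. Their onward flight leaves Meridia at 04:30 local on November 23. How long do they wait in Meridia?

Convert departure to UTC: 16:50 + 3:30 = 20:20 UTC on Nov 22.
Add 12 hours and 15 minutes flight time → 08:35 UTC (Nov 23).
Meridia is UTC−9:00, so local arrival = 08:35 − 9:00 = 23:35 on Nov 22.
Layover = 04:30 − 23:35 (+1 day) = 4 hours 55 minutes.

4 hours 55 minutes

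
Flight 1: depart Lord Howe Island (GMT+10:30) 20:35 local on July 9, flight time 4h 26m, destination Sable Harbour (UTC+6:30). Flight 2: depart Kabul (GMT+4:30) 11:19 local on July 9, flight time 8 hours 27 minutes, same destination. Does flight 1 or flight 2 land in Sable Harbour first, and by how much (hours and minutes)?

the first, by 45 minutes

Flight 1 in UTC: 20:35 − 10:30 = 10:05 on Jul 9.
+4 hours and 26 minutes → arrive 14:31 UTC on Jul 9.
Flight 2 in UTC: 11:19 − 4:30 = 06:49 on Jul 9.
+8 hours and 27 minutes → arrive 15:16 UTC on Jul 9.
Flight 1 lands earlier by 45 minutes.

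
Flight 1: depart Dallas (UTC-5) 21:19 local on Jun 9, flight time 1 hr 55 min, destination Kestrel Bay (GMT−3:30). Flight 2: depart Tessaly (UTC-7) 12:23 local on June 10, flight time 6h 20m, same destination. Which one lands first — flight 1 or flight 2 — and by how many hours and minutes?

Flight 1 in UTC: 21:19 + 5:00 = 02:19 on Jun 10.
+1 hour 55 minutes → arrive 04:14 UTC on Jun 10.
Flight 2 in UTC: 12:23 + 7:00 = 19:23 on Jun 10.
+6 hours 20 minutes → arrive 01:43 UTC on Jun 11.
Flight 1 lands earlier by 21 hours 29 minutes.

the first, by 21 hours 29 minutes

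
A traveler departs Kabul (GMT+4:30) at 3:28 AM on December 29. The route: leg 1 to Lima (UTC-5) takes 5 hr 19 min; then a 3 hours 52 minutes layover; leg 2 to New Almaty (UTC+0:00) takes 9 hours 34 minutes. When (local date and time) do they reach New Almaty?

Convert departure to UTC: 3:28 AM − 4:30 = 10:58 PM UTC on Dec 28.
Add 5 hours and 19 minutes leg 1 → 4:17 AM UTC (Dec 29).
Add 3 hours 52 minutes layover in Lima → 8:09 AM UTC.
Add 9 hours 34 minutes leg 2 → 5:43 PM UTC.
New Almaty is UTC+0, so local arrival is the same: 5:43 PM on Dec 29.

5:43 PM on December 29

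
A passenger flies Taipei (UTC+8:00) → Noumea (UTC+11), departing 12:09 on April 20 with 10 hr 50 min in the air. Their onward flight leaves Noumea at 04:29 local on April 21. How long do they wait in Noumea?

Convert departure to UTC: 12:09 − 8:00 = 04:09 UTC on Apr 20.
Add 10 hours 50 minutes flight time → 14:59 UTC.
Noumea is UTC+11:00, so local arrival = 14:59 + 11:00 = 01:59 on Apr 21.
Layover = 04:29 − 01:59 = 2 hours 30 minutes.

2 hours 30 minutes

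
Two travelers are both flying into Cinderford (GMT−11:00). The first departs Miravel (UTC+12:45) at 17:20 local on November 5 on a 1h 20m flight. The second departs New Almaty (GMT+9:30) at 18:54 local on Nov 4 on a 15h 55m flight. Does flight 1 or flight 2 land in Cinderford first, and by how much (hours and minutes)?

the second, by 4 hours 36 minutes

Flight 1 in UTC: 17:20 − 12:45 = 04:35 on Nov 5.
+1 hour and 20 minutes → arrive 05:55 UTC on Nov 5.
Flight 2 in UTC: 18:54 − 9:30 = 09:24 on Nov 4.
+15 hours 55 minutes → arrive 01:19 UTC on Nov 5.
Flight 2 lands earlier by 4 hours 36 minutes.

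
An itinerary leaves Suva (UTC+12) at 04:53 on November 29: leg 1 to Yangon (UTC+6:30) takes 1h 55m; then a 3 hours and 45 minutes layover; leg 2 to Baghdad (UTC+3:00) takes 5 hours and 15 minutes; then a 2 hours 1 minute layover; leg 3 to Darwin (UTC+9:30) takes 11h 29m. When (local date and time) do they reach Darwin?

Convert departure to UTC: 04:53 − 12:00 = 16:53 UTC on Nov 28.
Add 1 hour 55 minutes leg 1 → 18:48 UTC.
Add 3 hours and 45 minutes layover in Yangon → 22:33 UTC.
Add 5 hours and 15 minutes leg 2 → 03:48 UTC (Nov 29).
Add 2 hours and 1 minute layover in Baghdad → 05:49 UTC.
Add 11 hours and 29 minutes leg 3 → 17:18 UTC.
Darwin is UTC+9:30, so local arrival = 17:18 + 9:30 = 02:48 on Nov 30.

02:48 on November 30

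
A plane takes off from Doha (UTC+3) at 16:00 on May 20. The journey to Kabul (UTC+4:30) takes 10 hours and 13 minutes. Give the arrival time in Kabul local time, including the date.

Kabul is 1:30 ahead of Doha.
After 10 hours 13 minutes it is 02:13 (May 21) in Doha.
Shift by the zone difference: 02:13 + 1:30 = 03:43 on May 21 in Kabul.

03:43 on May 21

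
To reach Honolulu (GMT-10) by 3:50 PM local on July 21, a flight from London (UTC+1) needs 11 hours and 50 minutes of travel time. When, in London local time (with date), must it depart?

3:00 PM on Jul 21

Target arrival in UTC: 3:50 PM + 10:00 = 1:50 AM on Jul 22.
Subtract 11 hours and 50 minutes → departure 2:00 PM UTC on Jul 21.
London is UTC+1:00: 2:00 PM + 1:00 = 3:00 PM on Jul 21.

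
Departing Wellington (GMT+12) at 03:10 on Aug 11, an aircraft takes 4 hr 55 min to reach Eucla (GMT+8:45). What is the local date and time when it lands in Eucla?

04:50 on August 11

Eucla is 3:15 behind Wellington.
After 4 hours and 55 minutes it is 08:05 in Wellington.
Shift by the zone difference: 08:05 − 3:15 = 04:50 on Aug 11 in Eucla.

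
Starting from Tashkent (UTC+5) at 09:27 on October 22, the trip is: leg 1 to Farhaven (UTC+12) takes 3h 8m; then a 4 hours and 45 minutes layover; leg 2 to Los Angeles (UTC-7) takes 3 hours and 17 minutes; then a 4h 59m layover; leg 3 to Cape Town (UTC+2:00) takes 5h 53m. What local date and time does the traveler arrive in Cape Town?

04:29 on Oct 23

Convert departure to UTC: 09:27 − 5:00 = 04:27 UTC on Oct 22.
Add 3 hours and 8 minutes leg 1 → 07:35 UTC.
Add 4 hours and 45 minutes layover in Farhaven → 12:20 UTC.
Add 3 hours and 17 minutes leg 2 → 15:37 UTC.
Add 4 hours and 59 minutes layover in Los Angeles → 20:36 UTC.
Add 5 hours 53 minutes leg 3 → 02:29 UTC (Oct 23).
Cape Town is UTC+2:00, so local arrival = 02:29 + 2:00 = 04:29 on Oct 23.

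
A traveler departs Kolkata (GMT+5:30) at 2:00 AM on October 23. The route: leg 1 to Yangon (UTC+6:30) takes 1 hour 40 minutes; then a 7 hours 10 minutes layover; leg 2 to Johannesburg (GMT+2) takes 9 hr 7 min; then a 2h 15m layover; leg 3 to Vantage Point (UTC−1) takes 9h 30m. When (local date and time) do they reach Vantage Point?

Convert departure to UTC: 2:00 AM − 5:30 = 8:30 PM UTC on Oct 22.
Add 1 hour 40 minutes leg 1 → 10:10 PM UTC.
Add 7 hours and 10 minutes layover in Yangon → 5:20 AM UTC (Oct 23).
Add 9 hours and 7 minutes leg 2 → 2:27 PM UTC.
Add 2 hours and 15 minutes layover in Johannesburg → 4:42 PM UTC.
Add 9 hours 30 minutes leg 3 → 2:12 AM UTC (Oct 24).
Vantage Point is UTC−1:00, so local arrival = 2:12 AM − 1:00 = 1:12 AM on Oct 24.

1:12 AM on Oct 24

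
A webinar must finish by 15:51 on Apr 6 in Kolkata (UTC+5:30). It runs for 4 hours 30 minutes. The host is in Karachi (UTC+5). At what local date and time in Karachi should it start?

Target end time in UTC: 15:51 − 5:30 = 10:21 on Apr 6.
Subtract 4 hours 30 minutes → start 05:51 UTC on Apr 6.
Karachi is UTC+5:00: 05:51 + 5:00 = 10:51 on Apr 6.

10:51 on Apr 6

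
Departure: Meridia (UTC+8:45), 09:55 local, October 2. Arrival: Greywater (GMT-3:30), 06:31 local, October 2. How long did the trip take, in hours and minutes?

8 hours 51 minutes

Departure in UTC: 09:55 − 8:45 = 01:10 on Oct 2.
Arrival in UTC: 06:31 + 3:30 = 10:01 on Oct 2.
Elapsed = 10:01 − 01:10 = 8 hours 51 minutes.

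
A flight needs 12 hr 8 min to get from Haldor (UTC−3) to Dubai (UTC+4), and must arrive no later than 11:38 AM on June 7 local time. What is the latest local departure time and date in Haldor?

4:30 PM on June 6

Target arrival in UTC: 11:38 AM − 4:00 = 7:38 AM on Jun 7.
Subtract 12 hours and 8 minutes → departure 7:30 PM UTC on Jun 6.
Haldor is UTC−3:00: 7:30 PM − 3:00 = 4:30 PM on Jun 6.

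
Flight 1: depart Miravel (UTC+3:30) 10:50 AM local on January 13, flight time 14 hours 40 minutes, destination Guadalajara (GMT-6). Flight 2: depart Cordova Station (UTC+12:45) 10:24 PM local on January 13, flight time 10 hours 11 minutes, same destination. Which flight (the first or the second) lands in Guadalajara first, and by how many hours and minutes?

the second, by 2 hours 10 minutes

Flight 1 in UTC: 10:50 AM − 3:30 = 7:20 AM on Jan 13.
+14 hours and 40 minutes → arrive 10:00 PM UTC on Jan 13.
Flight 2 in UTC: 10:24 PM − 12:45 = 9:39 AM on Jan 13.
+10 hours and 11 minutes → arrive 7:50 PM UTC on Jan 13.
Flight 2 lands earlier by 2 hours 10 minutes.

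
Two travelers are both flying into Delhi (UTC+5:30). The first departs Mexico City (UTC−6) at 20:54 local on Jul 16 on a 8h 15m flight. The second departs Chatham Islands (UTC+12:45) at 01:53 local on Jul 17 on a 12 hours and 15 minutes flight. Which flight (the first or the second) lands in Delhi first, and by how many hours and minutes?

Flight 1 in UTC: 20:54 + 6:00 = 02:54 on Jul 17.
+8 hours and 15 minutes → arrive 11:09 UTC on Jul 17.
Flight 2 in UTC: 01:53 − 12:45 = 13:08 on Jul 16.
+12 hours and 15 minutes → arrive 01:23 UTC on Jul 17.
Flight 2 lands earlier by 9 hours 46 minutes.

the second, by 9 hours 46 minutes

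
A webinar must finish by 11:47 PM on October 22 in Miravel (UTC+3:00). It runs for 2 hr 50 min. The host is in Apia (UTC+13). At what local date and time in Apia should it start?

Target end time in UTC: 11:47 PM − 3:00 = 8:47 PM on Oct 22.
Subtract 2 hours 50 minutes → start 5:57 PM UTC on Oct 22.
Apia is UTC+13:00: 5:57 PM + 13:00 = 6:57 AM on Oct 23.

6:57 AM on October 23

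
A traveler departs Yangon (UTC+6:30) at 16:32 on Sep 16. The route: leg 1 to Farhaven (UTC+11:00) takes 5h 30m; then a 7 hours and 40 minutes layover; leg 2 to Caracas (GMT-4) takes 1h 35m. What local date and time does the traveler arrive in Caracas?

Convert departure to UTC: 16:32 − 6:30 = 10:02 UTC on Sep 16.
Add 5 hours and 30 minutes leg 1 → 15:32 UTC.
Add 7 hours and 40 minutes layover in Farhaven → 23:12 UTC.
Add 1 hour and 35 minutes leg 2 → 00:47 UTC (Sep 17).
Caracas is UTC−4:00, so local arrival = 00:47 − 4:00 = 20:47 on Sep 16.

20:47 on September 16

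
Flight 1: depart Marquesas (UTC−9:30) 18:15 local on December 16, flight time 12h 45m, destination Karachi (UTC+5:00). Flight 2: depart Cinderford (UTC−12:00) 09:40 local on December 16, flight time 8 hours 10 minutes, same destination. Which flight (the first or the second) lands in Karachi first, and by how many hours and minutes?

the second, by 10 hours 40 minutes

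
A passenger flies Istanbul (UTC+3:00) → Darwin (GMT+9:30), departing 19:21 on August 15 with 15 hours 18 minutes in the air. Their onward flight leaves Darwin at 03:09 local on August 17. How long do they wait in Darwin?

10 hours

Convert departure to UTC: 19:21 − 3:00 = 16:21 UTC on Aug 15.
Add 15 hours 18 minutes flight time → 07:39 UTC (Aug 16).
Darwin is UTC+9:30, so local arrival = 07:39 + 9:30 = 17:09 on Aug 16.
Layover = 03:09 − 17:09 (+1 day) = 10 hours.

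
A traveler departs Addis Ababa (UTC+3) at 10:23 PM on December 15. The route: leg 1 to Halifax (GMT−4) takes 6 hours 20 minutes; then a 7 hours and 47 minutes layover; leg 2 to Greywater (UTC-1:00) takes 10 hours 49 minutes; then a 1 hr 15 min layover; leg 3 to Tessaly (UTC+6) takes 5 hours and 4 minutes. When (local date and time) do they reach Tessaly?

Convert departure to UTC: 10:23 PM − 3:00 = 7:23 PM UTC on Dec 15.
Add 6 hours and 20 minutes leg 1 → 1:43 AM UTC (Dec 16).
Add 7 hours 47 minutes layover in Halifax → 9:30 AM UTC.
Add 10 hours and 49 minutes leg 2 → 8:19 PM UTC.
Add 1 hour and 15 minutes layover in Greywater → 9:34 PM UTC.
Add 5 hours 4 minutes leg 3 → 2:38 AM UTC (Dec 17).
Tessaly is UTC+6:00, so local arrival = 2:38 AM + 6:00 = 8:38 AM on Dec 17.

8:38 AM on December 17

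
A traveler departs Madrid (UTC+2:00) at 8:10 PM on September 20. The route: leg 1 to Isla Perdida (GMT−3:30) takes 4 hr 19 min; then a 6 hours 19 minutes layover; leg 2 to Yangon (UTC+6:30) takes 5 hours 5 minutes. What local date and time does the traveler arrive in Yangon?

Convert departure to UTC: 8:10 PM − 2:00 = 6:10 PM UTC on Sep 20.
Add 4 hours 19 minutes leg 1 → 10:29 PM UTC.
Add 6 hours and 19 minutes layover in Isla Perdida → 4:48 AM UTC (Sep 21).
Add 5 hours and 5 minutes leg 2 → 9:53 AM UTC.
Yangon is UTC+6:30, so local arrival = 9:53 AM + 6:30 = 4:23 PM on Sep 21.

4:23 PM on Sep 21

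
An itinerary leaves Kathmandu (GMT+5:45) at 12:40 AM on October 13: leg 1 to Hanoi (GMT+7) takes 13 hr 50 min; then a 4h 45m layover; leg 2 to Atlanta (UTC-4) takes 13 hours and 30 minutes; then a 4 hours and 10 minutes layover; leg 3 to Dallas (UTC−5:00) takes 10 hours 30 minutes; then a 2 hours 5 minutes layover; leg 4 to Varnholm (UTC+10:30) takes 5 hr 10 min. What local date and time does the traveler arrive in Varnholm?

Convert departure to UTC: 12:40 AM − 5:45 = 6:55 PM UTC on Oct 12.
Add 13 hours and 50 minutes leg 1 → 8:45 AM UTC (Oct 13).
Add 4 hours and 45 minutes layover in Hanoi → 1:30 PM UTC.
Add 13 hours and 30 minutes leg 2 → 3:00 AM UTC (Oct 14).
Add 4 hours and 10 minutes layover in Atlanta → 7:10 AM UTC.
Add 10 hours 30 minutes leg 3 → 5:40 PM UTC.
Add 2 hours 5 minutes layover in Dallas → 7:45 PM UTC.
Add 5 hours 10 minutes leg 4 → 12:55 AM UTC (Oct 15).
Varnholm is UTC+10:30, so local arrival = 12:55 AM + 10:30 = 11:25 AM on Oct 15.

11:25 AM on October 15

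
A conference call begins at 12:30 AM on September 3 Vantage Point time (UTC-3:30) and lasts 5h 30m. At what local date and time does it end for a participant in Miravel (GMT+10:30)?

Miravel is 14:00 ahead of Vantage Point.
After 5 hours 30 minutes it is 6:00 AM in Vantage Point.
Shift by the zone difference: 6:00 AM + 14:00 = 8:00 PM on Sep 3 in Miravel.

8:00 PM on September 3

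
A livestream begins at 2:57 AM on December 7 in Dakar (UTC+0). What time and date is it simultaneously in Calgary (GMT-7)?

7:57 PM on Dec 6

Calgary is 7:00 behind Dakar.
Shift by the zone difference: 2:57 AM − 7:00 = 7:57 PM on Dec 6 in Calgary.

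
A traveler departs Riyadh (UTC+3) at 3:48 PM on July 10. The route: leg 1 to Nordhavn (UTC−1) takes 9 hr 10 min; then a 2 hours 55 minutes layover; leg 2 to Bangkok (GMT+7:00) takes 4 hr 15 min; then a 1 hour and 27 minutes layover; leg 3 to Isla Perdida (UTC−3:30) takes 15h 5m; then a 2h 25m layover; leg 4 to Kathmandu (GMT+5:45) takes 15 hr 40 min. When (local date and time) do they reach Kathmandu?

9:30 PM on July 12

Convert departure to UTC: 3:48 PM − 3:00 = 12:48 PM UTC on Jul 10.
Add 9 hours and 10 minutes leg 1 → 9:58 PM UTC.
Add 2 hours and 55 minutes layover in Nordhavn → 12:53 AM UTC (Jul 11).
Add 4 hours 15 minutes leg 2 → 5:08 AM UTC.
Add 1 hour 27 minutes layover in Bangkok → 6:35 AM UTC.
Add 15 hours and 5 minutes leg 3 → 9:40 PM UTC.
Add 2 hours and 25 minutes layover in Isla Perdida → 12:05 AM UTC (Jul 12).
Add 15 hours and 40 minutes leg 4 → 3:45 PM UTC.
Kathmandu is UTC+5:45, so local arrival = 3:45 PM + 5:45 = 9:30 PM on Jul 12.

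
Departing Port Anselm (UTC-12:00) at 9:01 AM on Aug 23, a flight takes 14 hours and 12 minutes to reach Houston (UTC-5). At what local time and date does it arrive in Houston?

6:13 AM on August 24

Houston is 7:00 ahead of Port Anselm.
After 14 hours and 12 minutes it is 11:13 PM in Port Anselm.
Shift by the zone difference: 11:13 PM + 7:00 = 6:13 AM on Aug 24 in Houston.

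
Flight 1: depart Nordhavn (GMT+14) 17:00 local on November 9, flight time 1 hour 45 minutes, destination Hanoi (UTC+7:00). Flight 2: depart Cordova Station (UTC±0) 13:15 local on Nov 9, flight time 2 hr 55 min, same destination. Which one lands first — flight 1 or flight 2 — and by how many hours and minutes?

the first, by 11 hours 25 minutes

Flight 1 in UTC: 17:00 − 14:00 = 03:00 on Nov 9.
+1 hour 45 minutes → arrive 04:45 UTC on Nov 9.
Flight 2 departs at 13:15 UTC (Nov 9).
+2 hours 55 minutes → arrive 16:10 UTC on Nov 9.
Flight 1 lands earlier by 11 hours 25 minutes.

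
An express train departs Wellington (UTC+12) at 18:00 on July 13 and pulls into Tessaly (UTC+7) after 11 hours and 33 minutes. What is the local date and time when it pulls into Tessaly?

Tessaly is 5:00 behind Wellington.
After 11 hours 33 minutes it is 05:33 (Jul 14) in Wellington.
Shift by the zone difference: 05:33 − 5:00 = 00:33 on Jul 14 in Tessaly.

00:33 on Jul 14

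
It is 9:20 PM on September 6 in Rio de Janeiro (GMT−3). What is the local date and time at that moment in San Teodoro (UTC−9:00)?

San Teodoro is 6:00 behind Rio de Janeiro.
Shift by the zone difference: 9:20 PM − 6:00 = 3:20 PM on Sep 6 in San Teodoro.

3:20 PM on Sep 6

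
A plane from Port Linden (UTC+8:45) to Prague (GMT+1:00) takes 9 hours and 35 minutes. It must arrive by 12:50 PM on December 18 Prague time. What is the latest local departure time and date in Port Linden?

Target arrival in UTC: 12:50 PM − 1:00 = 11:50 AM on Dec 18.
Subtract 9 hours 35 minutes → departure 2:15 AM UTC on Dec 18.
Port Linden is UTC+8:45: 2:15 AM + 8:45 = 11:00 AM on Dec 18.

11:00 AM on December 18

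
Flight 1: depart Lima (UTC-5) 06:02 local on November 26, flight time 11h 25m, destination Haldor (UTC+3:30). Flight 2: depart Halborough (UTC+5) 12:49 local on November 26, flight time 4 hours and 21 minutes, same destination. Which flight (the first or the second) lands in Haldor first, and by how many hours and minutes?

the second, by 10 hours 17 minutes

Flight 1 in UTC: 06:02 + 5:00 = 11:02 on Nov 26.
+11 hours and 25 minutes → arrive 22:27 UTC on Nov 26.
Flight 2 in UTC: 12:49 − 5:00 = 07:49 on Nov 26.
+4 hours and 21 minutes → arrive 12:10 UTC on Nov 26.
Flight 2 lands earlier by 10 hours 17 minutes.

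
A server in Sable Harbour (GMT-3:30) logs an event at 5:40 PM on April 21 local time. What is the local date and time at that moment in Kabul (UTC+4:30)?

In UTC: 5:40 PM + 3:30 = 9:10 PM on Apr 21.
Kabul is UTC+4:30: 9:10 PM + 4:30 = 1:40 AM on Apr 22.

1:40 AM on April 22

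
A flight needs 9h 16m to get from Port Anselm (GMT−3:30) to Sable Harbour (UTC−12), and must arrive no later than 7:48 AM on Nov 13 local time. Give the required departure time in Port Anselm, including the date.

7:02 AM on November 13

Target arrival in UTC: 7:48 AM + 12:00 = 7:48 PM on Nov 13.
Subtract 9 hours 16 minutes → departure 10:32 AM UTC on Nov 13.
Port Anselm is UTC−3:30: 10:32 AM − 3:30 = 7:02 AM on Nov 13.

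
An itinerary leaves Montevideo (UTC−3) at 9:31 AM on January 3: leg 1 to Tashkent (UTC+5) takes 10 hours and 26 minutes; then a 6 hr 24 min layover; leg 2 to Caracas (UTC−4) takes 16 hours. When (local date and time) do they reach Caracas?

Convert departure to UTC: 9:31 AM + 3:00 = 12:31 PM UTC on Jan 3.
Add 10 hours and 26 minutes leg 1 → 10:57 PM UTC.
Add 6 hours and 24 minutes layover in Tashkent → 5:21 AM UTC (Jan 4).
Add 16 hours leg 2 → 9:21 PM UTC.
Caracas is UTC−4:00, so local arrival = 9:21 PM − 4:00 = 5:21 PM on Jan 4.

5:21 PM on Jan 4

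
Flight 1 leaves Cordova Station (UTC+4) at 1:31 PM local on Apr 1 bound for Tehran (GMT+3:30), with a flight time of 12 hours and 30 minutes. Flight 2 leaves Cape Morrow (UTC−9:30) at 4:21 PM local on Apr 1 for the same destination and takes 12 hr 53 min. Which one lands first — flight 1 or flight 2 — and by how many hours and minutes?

the first, by 16 hours 43 minutes

Flight 1 in UTC: 1:31 PM − 4:00 = 9:31 AM on Apr 1.
+12 hours 30 minutes → arrive 10:01 PM UTC on Apr 1.
Flight 2 in UTC: 4:21 PM + 9:30 = 1:51 AM on Apr 2.
+12 hours and 53 minutes → arrive 2:44 PM UTC on Apr 2.
Flight 1 lands earlier by 16 hours 43 minutes.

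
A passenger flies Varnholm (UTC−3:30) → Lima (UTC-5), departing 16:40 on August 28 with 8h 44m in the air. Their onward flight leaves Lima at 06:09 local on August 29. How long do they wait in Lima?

Convert departure to UTC: 16:40 + 3:30 = 20:10 UTC on Aug 28.
Add 8 hours 44 minutes flight time → 04:54 UTC (Aug 29).
Lima is UTC−5:00, so local arrival = 04:54 − 5:00 = 23:54 on Aug 28.
Layover = 06:09 − 23:54 (+1 day) = 6 hours 15 minutes.

6 hours 15 minutes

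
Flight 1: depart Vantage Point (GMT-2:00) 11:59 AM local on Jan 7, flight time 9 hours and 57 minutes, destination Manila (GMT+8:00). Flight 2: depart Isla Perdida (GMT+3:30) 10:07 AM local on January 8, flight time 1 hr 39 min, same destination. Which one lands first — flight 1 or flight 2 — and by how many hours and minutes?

the first, by 8 hours 20 minutes

Flight 1 in UTC: 11:59 AM + 2:00 = 1:59 PM on Jan 7.
+9 hours 57 minutes → arrive 11:56 PM UTC on Jan 7.
Flight 2 in UTC: 10:07 AM − 3:30 = 6:37 AM on Jan 8.
+1 hour and 39 minutes → arrive 8:16 AM UTC on Jan 8.
Flight 1 lands earlier by 8 hours 20 minutes.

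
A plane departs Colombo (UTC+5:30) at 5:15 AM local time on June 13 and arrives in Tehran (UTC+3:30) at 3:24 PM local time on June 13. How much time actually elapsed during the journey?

12 hours 9 minutes

Tehran is 2:00 behind Colombo.
Clock-face elapsed time (ignoring zones) is 10 hours 9 minutes.
Actual elapsed = 10 hours 9 minutes + 2:00 = 12 hours 9 minutes.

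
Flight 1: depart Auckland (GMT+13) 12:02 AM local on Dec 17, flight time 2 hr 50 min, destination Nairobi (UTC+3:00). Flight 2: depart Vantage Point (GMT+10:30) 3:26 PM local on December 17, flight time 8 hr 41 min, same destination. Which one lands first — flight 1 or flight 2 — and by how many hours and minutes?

the first, by 23 hours 45 minutes

Flight 1 in UTC: 12:02 AM − 13:00 = 11:02 AM on Dec 16.
+2 hours and 50 minutes → arrive 1:52 PM UTC on Dec 16.
Flight 2 in UTC: 3:26 PM − 10:30 = 4:56 AM on Dec 17.
+8 hours and 41 minutes → arrive 1:37 PM UTC on Dec 17.
Flight 1 lands earlier by 23 hours 45 minutes.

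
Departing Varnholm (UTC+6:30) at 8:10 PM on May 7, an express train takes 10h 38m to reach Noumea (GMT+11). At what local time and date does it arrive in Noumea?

11:18 AM on May 8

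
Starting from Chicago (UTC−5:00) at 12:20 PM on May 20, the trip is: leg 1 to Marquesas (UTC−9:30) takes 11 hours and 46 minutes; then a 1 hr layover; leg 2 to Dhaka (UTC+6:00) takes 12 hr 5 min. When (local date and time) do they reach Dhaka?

12:11 AM on May 22

Convert departure to UTC: 12:20 PM + 5:00 = 5:20 PM UTC on May 20.
Add 11 hours and 46 minutes leg 1 → 5:06 AM UTC (May 21).
Add 1 hour layover in Marquesas → 6:06 AM UTC.
Add 12 hours and 5 minutes leg 2 → 6:11 PM UTC.
Dhaka is UTC+6:00, so local arrival = 6:11 PM + 6:00 = 12:11 AM on May 22.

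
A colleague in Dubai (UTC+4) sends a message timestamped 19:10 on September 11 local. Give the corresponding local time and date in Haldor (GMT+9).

00:10 on September 12

Haldor is 5:00 ahead of Dubai.
Shift by the zone difference: 19:10 + 5:00 = 00:10 on Sep 12 in Haldor.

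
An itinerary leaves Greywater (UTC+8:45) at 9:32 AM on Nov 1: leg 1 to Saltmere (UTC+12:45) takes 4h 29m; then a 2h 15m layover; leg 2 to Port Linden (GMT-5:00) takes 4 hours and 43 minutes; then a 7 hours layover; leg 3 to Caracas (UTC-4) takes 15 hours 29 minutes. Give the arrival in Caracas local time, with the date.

6:43 AM on November 2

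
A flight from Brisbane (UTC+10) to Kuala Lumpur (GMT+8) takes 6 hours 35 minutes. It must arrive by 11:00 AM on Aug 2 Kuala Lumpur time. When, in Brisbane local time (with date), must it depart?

6:25 AM on August 2

Target arrival in UTC: 11:00 AM − 8:00 = 3:00 AM on Aug 2.
Subtract 6 hours and 35 minutes → departure 8:25 PM UTC on Aug 1.
Brisbane is UTC+10:00: 8:25 PM + 10:00 = 6:25 AM on Aug 2.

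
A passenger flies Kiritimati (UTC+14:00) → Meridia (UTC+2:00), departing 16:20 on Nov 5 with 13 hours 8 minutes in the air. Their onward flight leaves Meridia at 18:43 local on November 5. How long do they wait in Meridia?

1 hour 15 minutes

Convert departure to UTC: 16:20 − 14:00 = 02:20 UTC on Nov 5.
Add 13 hours 8 minutes flight time → 15:28 UTC.
Meridia is UTC+2:00, so local arrival = 15:28 + 2:00 = 17:28 on Nov 5.
Layover = 18:43 − 17:28 = 1 hour 15 minutes.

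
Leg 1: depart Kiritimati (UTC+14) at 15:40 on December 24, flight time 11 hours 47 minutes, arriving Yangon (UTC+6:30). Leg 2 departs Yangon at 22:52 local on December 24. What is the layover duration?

2 hours 55 minutes

Convert departure to UTC: 15:40 − 14:00 = 01:40 UTC on Dec 24.
Add 11 hours and 47 minutes flight time → 13:27 UTC.
Yangon is UTC+6:30, so local arrival = 13:27 + 6:30 = 19:57 on Dec 24.
Layover = 22:52 − 19:57 = 2 hours 55 minutes.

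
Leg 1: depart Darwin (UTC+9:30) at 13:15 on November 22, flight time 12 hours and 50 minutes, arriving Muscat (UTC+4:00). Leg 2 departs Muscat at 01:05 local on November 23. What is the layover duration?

Convert departure to UTC: 13:15 − 9:30 = 03:45 UTC on Nov 22.
Add 12 hours 50 minutes flight time → 16:35 UTC.
Muscat is UTC+4:00, so local arrival = 16:35 + 4:00 = 20:35 on Nov 22.
Layover = 01:05 − 20:35 (+1 day) = 4 hours 30 minutes.

4 hours 30 minutes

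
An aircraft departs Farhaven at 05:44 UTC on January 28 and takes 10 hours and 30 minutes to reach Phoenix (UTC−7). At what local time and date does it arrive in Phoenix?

09:14 on Jan 28

Departure is given in UTC: 05:44 on Jan 28.
Add 10 hours and 30 minutes → 16:14 UTC.
Phoenix is UTC−7:00: 16:14 − 7:00 = 09:14 on Jan 28.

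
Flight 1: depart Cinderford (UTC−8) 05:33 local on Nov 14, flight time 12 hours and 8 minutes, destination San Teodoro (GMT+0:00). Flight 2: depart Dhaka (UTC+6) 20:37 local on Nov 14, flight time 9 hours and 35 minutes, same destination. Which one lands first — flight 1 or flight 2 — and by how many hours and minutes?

the second, by 1 hour 29 minutes

Flight 1 in UTC: 05:33 + 8:00 = 13:33 on Nov 14.
+12 hours and 8 minutes → arrive 01:41 UTC on Nov 15.
Flight 2 in UTC: 20:37 − 6:00 = 14:37 on Nov 14.
+9 hours 35 minutes → arrive 00:12 UTC on Nov 15.
Flight 2 lands earlier by 1 hour 29 minutes.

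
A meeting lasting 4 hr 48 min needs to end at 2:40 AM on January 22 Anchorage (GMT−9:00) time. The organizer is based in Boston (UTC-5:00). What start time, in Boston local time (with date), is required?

1:52 AM on Jan 22

Target end time in UTC: 2:40 AM + 9:00 = 11:40 AM on Jan 22.
Subtract 4 hours and 48 minutes → start 6:52 AM UTC on Jan 22.
Boston is UTC−5:00: 6:52 AM − 5:00 = 1:52 AM on Jan 22.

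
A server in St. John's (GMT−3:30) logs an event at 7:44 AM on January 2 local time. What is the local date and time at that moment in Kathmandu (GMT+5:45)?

4:59 PM on Jan 2

In UTC: 7:44 AM + 3:30 = 11:14 AM on Jan 2.
Kathmandu is UTC+5:45: 11:14 AM + 5:45 = 4:59 PM on Jan 2.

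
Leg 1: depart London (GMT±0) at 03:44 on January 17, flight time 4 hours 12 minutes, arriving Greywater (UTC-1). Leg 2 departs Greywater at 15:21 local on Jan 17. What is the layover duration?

London is at UTC+0, so departure is already 03:44 UTC on Jan 17.
Add 4 hours and 12 minutes flight time → 07:56 UTC.
Greywater is UTC−1:00, so local arrival = 07:56 − 1:00 = 06:56 on Jan 17.
Layover = 15:21 − 06:56 = 8 hours 25 minutes.

8 hours 25 minutes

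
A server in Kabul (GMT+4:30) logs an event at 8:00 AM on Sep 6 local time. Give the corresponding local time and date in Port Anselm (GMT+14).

5:30 PM on September 6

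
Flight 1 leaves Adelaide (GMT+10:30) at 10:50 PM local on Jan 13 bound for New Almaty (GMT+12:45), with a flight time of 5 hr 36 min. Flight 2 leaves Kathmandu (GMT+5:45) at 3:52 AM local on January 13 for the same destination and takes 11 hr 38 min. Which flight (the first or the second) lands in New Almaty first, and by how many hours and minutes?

the second, by 8 hours 11 minutes

Flight 1 in UTC: 10:50 PM − 10:30 = 12:20 PM on Jan 13.
+5 hours 36 minutes → arrive 5:56 PM UTC on Jan 13.
Flight 2 in UTC: 3:52 AM − 5:45 = 10:07 PM on Jan 12.
+11 hours and 38 minutes → arrive 9:45 AM UTC on Jan 13.
Flight 2 lands earlier by 8 hours 11 minutes.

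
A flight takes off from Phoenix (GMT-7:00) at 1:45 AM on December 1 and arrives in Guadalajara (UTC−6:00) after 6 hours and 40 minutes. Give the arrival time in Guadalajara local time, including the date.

9:25 AM on Dec 1

Convert departure to UTC: 1:45 AM + 7:00 = 8:45 AM UTC on Dec 1.
Add 6 hours and 40 minutes travel time → 3:25 PM UTC.
Guadalajara is UTC−6:00, so local arrival = 3:25 PM − 6:00 = 9:25 AM on Dec 1.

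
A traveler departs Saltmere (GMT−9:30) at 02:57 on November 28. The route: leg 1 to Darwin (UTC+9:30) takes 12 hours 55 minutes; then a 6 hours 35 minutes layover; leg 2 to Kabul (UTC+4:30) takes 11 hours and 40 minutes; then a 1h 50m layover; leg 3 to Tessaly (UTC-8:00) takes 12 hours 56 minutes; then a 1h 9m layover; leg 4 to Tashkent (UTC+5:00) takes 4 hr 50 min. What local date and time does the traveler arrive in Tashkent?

Convert departure to UTC: 02:57 + 9:30 = 12:27 UTC on Nov 28.
Add 12 hours and 55 minutes leg 1 → 01:22 UTC (Nov 29).
Add 6 hours and 35 minutes layover in Darwin → 07:57 UTC.
Add 11 hours and 40 minutes leg 2 → 19:37 UTC.
Add 1 hour 50 minutes layover in Kabul → 21:27 UTC.
Add 12 hours and 56 minutes leg 3 → 10:23 UTC (Nov 30).
Add 1 hour 9 minutes layover in Tessaly → 11:32 UTC.
Add 4 hours and 50 minutes leg 4 → 16:22 UTC.
Tashkent is UTC+5:00, so local arrival = 16:22 + 5:00 = 21:22 on Nov 30.

21:22 on November 30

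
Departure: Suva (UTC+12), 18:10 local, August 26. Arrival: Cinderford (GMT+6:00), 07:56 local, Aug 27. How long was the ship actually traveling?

Departure in UTC: 18:10 − 12:00 = 06:10 on Aug 26.
Arrival in UTC: 07:56 − 6:00 = 01:56 on Aug 27.
Elapsed = 01:56 − 06:10 (+1 day) = 19 hours 46 minutes.

19 hours 46 minutes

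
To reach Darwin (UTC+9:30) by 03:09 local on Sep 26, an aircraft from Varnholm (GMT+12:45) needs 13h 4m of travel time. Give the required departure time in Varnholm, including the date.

17:20 on Sep 25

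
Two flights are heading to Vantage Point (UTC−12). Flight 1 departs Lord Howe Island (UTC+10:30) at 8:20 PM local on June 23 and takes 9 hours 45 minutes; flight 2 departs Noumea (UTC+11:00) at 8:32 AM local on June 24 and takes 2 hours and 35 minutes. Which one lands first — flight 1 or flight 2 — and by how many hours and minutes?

the first, by 4 hours 32 minutes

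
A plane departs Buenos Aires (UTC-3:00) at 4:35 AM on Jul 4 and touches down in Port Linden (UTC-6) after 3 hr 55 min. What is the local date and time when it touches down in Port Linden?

5:30 AM on July 4

Port Linden is 3:00 behind Buenos Aires.
After 3 hours 55 minutes it is 8:30 AM in Buenos Aires.
Shift by the zone difference: 8:30 AM − 3:00 = 5:30 AM on Jul 4 in Port Linden.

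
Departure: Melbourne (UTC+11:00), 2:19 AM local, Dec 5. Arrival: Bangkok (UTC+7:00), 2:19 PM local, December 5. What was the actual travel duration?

Departure in UTC: 2:19 AM − 11:00 = 3:19 PM on Dec 4.
Arrival in UTC: 2:19 PM − 7:00 = 7:19 AM on Dec 5.
Elapsed = 7:19 AM − 3:19 PM (+1 day) = 16 hours.

16 hours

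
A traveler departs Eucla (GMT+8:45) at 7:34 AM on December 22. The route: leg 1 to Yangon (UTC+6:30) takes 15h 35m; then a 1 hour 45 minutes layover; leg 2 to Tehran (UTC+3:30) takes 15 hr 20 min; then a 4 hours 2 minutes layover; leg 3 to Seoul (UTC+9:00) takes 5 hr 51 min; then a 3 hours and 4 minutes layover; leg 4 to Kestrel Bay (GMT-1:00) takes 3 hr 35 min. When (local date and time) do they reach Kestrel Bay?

11:01 PM on December 23

Convert departure to UTC: 7:34 AM − 8:45 = 10:49 PM UTC on Dec 21.
Add 15 hours 35 minutes leg 1 → 2:24 PM UTC (Dec 22).
Add 1 hour and 45 minutes layover in Yangon → 4:09 PM UTC.
Add 15 hours and 20 minutes leg 2 → 7:29 AM UTC (Dec 23).
Add 4 hours and 2 minutes layover in Tehran → 11:31 AM UTC.
Add 5 hours and 51 minutes leg 3 → 5:22 PM UTC.
Add 3 hours 4 minutes layover in Seoul → 8:26 PM UTC.
Add 3 hours 35 minutes leg 4 → 12:01 AM UTC (Dec 24).
Kestrel Bay is UTC−1:00, so local arrival = 12:01 AM − 1:00 = 11:01 PM on Dec 23.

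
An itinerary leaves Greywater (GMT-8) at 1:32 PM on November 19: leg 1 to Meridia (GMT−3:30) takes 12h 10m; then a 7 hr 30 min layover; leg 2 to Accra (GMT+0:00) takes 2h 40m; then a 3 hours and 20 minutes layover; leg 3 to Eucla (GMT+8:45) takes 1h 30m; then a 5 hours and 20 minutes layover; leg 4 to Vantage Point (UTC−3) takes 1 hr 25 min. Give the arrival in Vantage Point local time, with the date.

4:27 AM on November 21

Convert departure to UTC: 1:32 PM + 8:00 = 9:32 PM UTC on Nov 19.
Add 12 hours and 10 minutes leg 1 → 9:42 AM UTC (Nov 20).
Add 7 hours and 30 minutes layover in Meridia → 5:12 PM UTC.
Add 2 hours 40 minutes leg 2 → 7:52 PM UTC.
Add 3 hours and 20 minutes layover in Accra → 11:12 PM UTC.
Add 1 hour and 30 minutes leg 3 → 12:42 AM UTC (Nov 21).
Add 5 hours 20 minutes layover in Eucla → 6:02 AM UTC.
Add 1 hour 25 minutes leg 4 → 7:27 AM UTC.
Vantage Point is UTC−3:00, so local arrival = 7:27 AM − 3:00 = 4:27 AM on Nov 21.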